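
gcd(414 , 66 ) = 6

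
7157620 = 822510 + 6335110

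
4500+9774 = 14274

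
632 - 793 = - 161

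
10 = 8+2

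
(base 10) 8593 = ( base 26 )cid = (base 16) 2191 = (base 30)9GD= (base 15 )282d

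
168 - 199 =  - 31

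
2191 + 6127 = 8318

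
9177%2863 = 588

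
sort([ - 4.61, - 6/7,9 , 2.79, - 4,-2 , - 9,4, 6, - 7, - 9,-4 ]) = [ - 9, - 9, - 7, - 4.61, - 4, - 4,- 2, - 6/7,2.79,4,  6, 9]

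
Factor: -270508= - 2^2*7^1*9661^1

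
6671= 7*953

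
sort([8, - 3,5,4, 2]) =[ - 3, 2, 4,5, 8 ]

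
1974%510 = 444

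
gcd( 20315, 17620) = 5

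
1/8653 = 1/8653 =0.00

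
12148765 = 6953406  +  5195359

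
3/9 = 1/3  =  0.33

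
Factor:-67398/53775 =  - 94/75 = -  2^1 *3^ ( - 1 )*5^(-2)*47^1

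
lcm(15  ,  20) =60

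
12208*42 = 512736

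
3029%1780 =1249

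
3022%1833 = 1189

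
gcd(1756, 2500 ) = 4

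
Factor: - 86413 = - 86413^1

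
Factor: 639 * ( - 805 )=  -  514395 = - 3^2*5^1*7^1 * 23^1*71^1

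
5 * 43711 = 218555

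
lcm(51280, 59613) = 4769040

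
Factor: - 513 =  - 3^3*19^1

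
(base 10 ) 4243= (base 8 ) 10223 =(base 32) 44J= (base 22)8GJ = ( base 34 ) 3mr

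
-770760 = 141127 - 911887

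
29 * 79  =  2291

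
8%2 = 0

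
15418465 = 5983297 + 9435168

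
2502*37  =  92574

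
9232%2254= 216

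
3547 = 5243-1696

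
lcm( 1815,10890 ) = 10890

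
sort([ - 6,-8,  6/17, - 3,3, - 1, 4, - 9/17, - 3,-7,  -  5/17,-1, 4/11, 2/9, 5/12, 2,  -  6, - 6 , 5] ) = [ - 8,-7, - 6, - 6,-6, - 3, - 3, - 1,  -  1, - 9/17,-5/17, 2/9, 6/17,4/11,5/12, 2, 3, 4, 5]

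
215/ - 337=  - 215/337  =  - 0.64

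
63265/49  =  1291+ 6/49 = 1291.12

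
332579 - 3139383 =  - 2806804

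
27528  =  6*4588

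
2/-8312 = -1 + 4155/4156 = - 0.00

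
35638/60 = 593+ 29/30 = 593.97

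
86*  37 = 3182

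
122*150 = 18300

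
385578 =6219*62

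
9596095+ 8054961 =17651056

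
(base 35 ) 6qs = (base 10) 8288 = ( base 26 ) C6K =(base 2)10000001100000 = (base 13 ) 3a07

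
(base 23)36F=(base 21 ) 3ji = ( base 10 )1740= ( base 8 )3314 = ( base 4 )123030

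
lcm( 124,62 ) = 124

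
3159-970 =2189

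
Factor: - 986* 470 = - 463420 = - 2^2*5^1  *17^1*29^1*47^1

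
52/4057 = 52/4057=0.01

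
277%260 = 17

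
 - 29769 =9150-38919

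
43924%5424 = 532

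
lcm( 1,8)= 8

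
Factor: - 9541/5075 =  - 47/25=-5^( - 2)*47^1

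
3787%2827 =960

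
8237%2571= 524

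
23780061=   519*45819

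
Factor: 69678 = 2^1*3^2*7^2*79^1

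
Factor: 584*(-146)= - 85264  =  - 2^4*73^2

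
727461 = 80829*9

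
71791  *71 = 5097161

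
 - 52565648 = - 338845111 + 286279463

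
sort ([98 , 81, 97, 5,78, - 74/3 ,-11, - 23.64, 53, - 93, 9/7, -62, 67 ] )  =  [ - 93, - 62, - 74/3, - 23.64,  -  11,9/7,5,53,  67,  78, 81,97, 98 ] 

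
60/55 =1 + 1/11 = 1.09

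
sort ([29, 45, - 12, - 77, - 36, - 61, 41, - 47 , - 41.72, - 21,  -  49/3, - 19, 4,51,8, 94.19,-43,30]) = [ - 77, - 61, - 47, - 43, - 41.72, - 36,-21, - 19, - 49/3, - 12, 4, 8,29,30,41, 45, 51, 94.19]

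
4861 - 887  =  3974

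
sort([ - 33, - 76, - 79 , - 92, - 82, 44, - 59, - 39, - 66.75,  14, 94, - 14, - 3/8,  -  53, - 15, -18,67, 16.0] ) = [ - 92, - 82, - 79, - 76, - 66.75,-59 , - 53,  -  39, - 33, - 18, - 15, - 14 , - 3/8,14 , 16.0,44, 67,94]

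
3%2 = 1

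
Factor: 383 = 383^1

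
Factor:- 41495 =-5^1*43^1*193^1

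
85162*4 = 340648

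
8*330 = 2640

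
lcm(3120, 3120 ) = 3120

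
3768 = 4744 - 976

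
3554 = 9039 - 5485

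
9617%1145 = 457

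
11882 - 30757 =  - 18875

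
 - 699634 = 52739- 752373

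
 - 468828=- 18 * 26046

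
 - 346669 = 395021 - 741690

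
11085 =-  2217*( - 5)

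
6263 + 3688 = 9951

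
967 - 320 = 647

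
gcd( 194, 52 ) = 2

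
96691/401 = 241 + 50/401 =241.12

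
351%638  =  351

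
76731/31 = 2475 + 6/31= 2475.19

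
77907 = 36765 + 41142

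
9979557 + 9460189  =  19439746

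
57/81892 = 57/81892 = 0.00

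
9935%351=107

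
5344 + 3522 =8866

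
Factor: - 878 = -2^1 * 439^1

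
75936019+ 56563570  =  132499589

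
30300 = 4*7575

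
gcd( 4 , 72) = 4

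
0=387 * 0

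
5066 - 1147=3919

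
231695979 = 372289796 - 140593817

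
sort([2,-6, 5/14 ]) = [-6 , 5/14, 2]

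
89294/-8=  - 11162+1/4= -11161.75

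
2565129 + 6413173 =8978302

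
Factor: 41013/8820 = 93/20 = 2^ ( - 2)*3^1*5^( - 1)*31^1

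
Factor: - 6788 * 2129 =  - 2^2*1697^1*2129^1 = - 14451652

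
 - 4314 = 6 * ( - 719 ) 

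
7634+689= 8323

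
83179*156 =12975924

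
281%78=47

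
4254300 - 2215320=2038980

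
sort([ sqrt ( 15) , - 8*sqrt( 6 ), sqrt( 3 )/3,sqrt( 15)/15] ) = [-8*sqrt(6), sqrt(15)/15,  sqrt(3 ) /3, sqrt ( 15 )] 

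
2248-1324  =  924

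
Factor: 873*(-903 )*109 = -85926771 = -  3^3 * 7^1*43^1*97^1*109^1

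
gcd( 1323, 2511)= 27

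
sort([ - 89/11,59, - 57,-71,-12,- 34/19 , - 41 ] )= [ - 71, - 57, - 41, -12, - 89/11,-34/19, 59]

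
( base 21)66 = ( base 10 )132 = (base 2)10000100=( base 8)204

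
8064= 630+7434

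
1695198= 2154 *787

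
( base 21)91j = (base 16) FA9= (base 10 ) 4009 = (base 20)A09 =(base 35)39J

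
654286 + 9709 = 663995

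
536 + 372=908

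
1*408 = 408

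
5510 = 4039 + 1471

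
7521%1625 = 1021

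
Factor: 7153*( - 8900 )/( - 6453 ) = 63661700/6453 = 2^2*3^( - 3) *5^2 * 23^1*89^1*239^( - 1) *311^1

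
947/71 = 13 + 24/71=   13.34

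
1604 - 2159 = -555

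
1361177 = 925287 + 435890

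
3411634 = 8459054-5047420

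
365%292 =73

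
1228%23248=1228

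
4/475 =4/475 = 0.01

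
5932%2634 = 664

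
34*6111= 207774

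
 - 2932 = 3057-5989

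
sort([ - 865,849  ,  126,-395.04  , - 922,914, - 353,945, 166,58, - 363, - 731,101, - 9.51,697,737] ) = [-922, - 865, - 731, - 395.04, - 363, - 353,-9.51,  58,101,126,  166,697,737, 849,914,  945 ]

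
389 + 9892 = 10281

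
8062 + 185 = 8247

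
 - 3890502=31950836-35841338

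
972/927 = 1 + 5/103 = 1.05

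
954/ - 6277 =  - 1 + 5323/6277= - 0.15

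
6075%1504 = 59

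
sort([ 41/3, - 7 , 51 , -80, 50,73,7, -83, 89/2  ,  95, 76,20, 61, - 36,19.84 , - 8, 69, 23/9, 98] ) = [ -83,-80,  -  36,-8, - 7, 23/9, 7,41/3, 19.84,20, 89/2, 50, 51, 61,69, 73,  76, 95,98]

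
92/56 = 23/14 = 1.64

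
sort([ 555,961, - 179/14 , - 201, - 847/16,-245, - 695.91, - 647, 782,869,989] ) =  [ - 695.91, - 647,-245, - 201, - 847/16, - 179/14,555, 782,  869, 961,989]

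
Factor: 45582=2^1  *  3^1 * 71^1*107^1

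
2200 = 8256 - 6056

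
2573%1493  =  1080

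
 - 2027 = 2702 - 4729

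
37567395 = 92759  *405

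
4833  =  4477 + 356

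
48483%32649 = 15834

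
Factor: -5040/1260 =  - 2^2=- 4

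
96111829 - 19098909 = 77012920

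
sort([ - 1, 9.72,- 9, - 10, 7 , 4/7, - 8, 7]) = [ - 10, - 9, - 8,-1, 4/7, 7, 7,9.72]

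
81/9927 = 9/1103=0.01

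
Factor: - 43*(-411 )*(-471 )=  - 8323983 = -3^2*43^1*137^1*157^1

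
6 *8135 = 48810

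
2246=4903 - 2657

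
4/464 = 1/116 = 0.01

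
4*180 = 720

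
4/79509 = 4/79509 = 0.00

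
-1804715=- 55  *32813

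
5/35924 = 5/35924 = 0.00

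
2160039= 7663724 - 5503685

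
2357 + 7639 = 9996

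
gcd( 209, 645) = 1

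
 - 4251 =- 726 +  - 3525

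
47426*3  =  142278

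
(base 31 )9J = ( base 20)ei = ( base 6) 1214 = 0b100101010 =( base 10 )298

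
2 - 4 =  - 2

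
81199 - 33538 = 47661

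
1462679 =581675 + 881004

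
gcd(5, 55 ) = 5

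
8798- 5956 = 2842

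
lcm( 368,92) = 368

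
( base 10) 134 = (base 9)158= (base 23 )5j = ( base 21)68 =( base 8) 206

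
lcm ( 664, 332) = 664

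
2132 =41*52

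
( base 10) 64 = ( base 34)1u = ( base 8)100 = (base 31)22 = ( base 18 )3A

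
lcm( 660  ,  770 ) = 4620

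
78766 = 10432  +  68334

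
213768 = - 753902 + 967670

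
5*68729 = 343645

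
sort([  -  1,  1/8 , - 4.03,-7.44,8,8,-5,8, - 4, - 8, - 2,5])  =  [  -  8,  -  7.44, - 5, - 4.03, - 4,-2, - 1,1/8,5,8,8,  8 ] 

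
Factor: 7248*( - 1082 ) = - 7842336 = -2^5 * 3^1*151^1*541^1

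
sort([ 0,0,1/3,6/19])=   [ 0,0,6/19,1/3 ]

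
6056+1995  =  8051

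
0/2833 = 0 = 0.00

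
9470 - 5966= 3504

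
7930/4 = 3965/2 = 1982.50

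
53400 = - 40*(-1335)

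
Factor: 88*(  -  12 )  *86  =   - 90816 = - 2^6*3^1*11^1*43^1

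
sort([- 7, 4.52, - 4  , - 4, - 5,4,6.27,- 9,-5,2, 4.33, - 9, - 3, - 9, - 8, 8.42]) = [-9, -9, - 9, - 8, - 7, - 5 , - 5 , - 4,  -  4, - 3,2 , 4,  4.33,4.52, 6.27, 8.42 ] 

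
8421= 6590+1831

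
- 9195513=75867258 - 85062771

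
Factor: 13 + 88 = 101^1 = 101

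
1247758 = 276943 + 970815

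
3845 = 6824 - 2979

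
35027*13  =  455351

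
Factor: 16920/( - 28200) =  - 3/5 = - 3^1*5^( - 1 )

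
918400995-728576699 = 189824296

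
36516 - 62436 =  - 25920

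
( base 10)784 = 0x310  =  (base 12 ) 554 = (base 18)27A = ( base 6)3344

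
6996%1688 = 244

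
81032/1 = 81032 = 81032.00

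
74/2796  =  37/1398  =  0.03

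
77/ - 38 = - 77/38 = - 2.03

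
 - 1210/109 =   -  12 + 98/109 = -  11.10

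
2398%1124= 150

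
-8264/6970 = -4132/3485 = - 1.19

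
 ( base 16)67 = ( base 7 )205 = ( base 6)251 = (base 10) 103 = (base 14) 75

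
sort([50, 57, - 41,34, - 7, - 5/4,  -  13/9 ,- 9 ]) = [ - 41, - 9, - 7, - 13/9, - 5/4, 34, 50,57 ]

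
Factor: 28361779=1031^1*27509^1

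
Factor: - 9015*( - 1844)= 2^2*3^1*5^1*461^1*601^1 = 16623660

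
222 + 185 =407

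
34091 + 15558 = 49649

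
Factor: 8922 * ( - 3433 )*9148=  -280196159448 = -2^3 * 3^1*1487^1 * 2287^1 * 3433^1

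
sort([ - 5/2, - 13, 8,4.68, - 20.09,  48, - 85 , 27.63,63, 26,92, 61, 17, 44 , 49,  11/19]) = [ - 85,-20.09, - 13, - 5/2,11/19,4.68,8,17, 26, 27.63, 44 , 48,49,61 , 63, 92 ]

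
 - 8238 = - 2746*3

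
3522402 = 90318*39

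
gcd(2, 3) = 1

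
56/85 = 56/85  =  0.66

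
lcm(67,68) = 4556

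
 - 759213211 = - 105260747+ - 653952464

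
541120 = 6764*80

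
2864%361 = 337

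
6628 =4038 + 2590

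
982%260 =202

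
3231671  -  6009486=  - 2777815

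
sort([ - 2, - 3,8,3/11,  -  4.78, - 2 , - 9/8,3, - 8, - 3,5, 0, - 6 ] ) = [ - 8, - 6, - 4.78,-3,-3, - 2, - 2, - 9/8,  0,3/11,3,5, 8 ]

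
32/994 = 16/497 = 0.03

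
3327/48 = 69 + 5/16 = 69.31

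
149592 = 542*276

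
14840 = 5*2968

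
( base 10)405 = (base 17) 16e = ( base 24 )GL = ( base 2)110010101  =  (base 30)DF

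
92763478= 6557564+86205914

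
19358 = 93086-73728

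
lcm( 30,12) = 60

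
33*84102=2775366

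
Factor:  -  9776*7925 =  - 77474800=- 2^4*5^2*13^1*47^1*317^1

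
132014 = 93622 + 38392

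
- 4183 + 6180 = 1997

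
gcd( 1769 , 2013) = 61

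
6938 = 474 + 6464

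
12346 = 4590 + 7756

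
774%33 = 15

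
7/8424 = 7/8424=0.00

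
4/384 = 1/96 = 0.01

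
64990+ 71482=136472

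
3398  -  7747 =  - 4349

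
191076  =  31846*6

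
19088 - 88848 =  - 69760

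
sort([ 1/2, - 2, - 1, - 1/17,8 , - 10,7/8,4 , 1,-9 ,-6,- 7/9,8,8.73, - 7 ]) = [  -  10,-9, - 7,  -  6, - 2, - 1, - 7/9, - 1/17,1/2  ,  7/8,1,4,8, 8, 8.73]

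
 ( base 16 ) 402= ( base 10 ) 1026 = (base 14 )534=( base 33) V3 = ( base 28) 18i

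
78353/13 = 6027  +  2/13  =  6027.15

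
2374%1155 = 64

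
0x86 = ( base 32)46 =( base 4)2012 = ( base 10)134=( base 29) 4i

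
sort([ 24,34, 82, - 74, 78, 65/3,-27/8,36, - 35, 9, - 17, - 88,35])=[ - 88, - 74, - 35, - 17, - 27/8, 9,  65/3, 24, 34, 35,  36, 78, 82]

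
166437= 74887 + 91550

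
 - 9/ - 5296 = 9/5296 = 0.00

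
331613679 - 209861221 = 121752458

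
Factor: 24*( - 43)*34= -35088 = - 2^4*3^1*17^1*43^1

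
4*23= 92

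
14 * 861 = 12054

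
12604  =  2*6302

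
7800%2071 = 1587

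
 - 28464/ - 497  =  57+135/497=57.27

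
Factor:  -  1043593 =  - 1043593^1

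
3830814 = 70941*54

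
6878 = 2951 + 3927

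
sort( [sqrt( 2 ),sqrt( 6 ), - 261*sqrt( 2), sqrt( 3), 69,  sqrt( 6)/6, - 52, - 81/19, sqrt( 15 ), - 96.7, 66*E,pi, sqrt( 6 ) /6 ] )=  [  -  261 * sqrt(2), - 96.7,-52, - 81/19, sqrt( 6)/6,sqrt( 6)/6, sqrt(2 ), sqrt (3), sqrt( 6 ),pi, sqrt(15), 69, 66 *E]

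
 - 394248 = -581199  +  186951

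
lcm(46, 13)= 598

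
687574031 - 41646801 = 645927230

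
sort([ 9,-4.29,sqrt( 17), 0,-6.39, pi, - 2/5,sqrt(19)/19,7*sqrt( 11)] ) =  [-6.39, -4.29,  -  2/5, 0,sqrt( 19) /19, pi,sqrt(17),9, 7*sqrt(11)]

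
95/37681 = 95/37681=0.00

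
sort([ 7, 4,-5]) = [-5, 4,7 ]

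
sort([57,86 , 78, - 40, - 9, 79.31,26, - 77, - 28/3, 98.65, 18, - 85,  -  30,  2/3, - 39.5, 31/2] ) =[  -  85, -77,  -  40,-39.5,-30, - 28/3, - 9, 2/3,31/2 , 18,26,57,  78,  79.31, 86,98.65 ] 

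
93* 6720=624960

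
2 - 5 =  - 3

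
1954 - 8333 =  - 6379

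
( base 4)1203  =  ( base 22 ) 4b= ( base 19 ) 54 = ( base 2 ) 1100011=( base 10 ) 99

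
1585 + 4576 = 6161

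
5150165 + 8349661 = 13499826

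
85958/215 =399  +  173/215 = 399.80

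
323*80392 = 25966616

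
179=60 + 119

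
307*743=228101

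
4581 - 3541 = 1040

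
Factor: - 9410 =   -  2^1 * 5^1*941^1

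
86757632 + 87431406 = 174189038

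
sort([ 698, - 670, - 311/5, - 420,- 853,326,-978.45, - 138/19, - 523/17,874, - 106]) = [ - 978.45,-853, - 670, - 420, - 106, - 311/5, - 523/17, - 138/19, 326, 698,874]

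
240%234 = 6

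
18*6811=122598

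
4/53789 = 4/53789=   0.00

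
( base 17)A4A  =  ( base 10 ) 2968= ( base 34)2JA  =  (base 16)B98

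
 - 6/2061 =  - 1 + 685/687 = - 0.00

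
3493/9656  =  3493/9656 =0.36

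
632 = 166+466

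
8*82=656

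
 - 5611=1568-7179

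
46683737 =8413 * 5549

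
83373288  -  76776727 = 6596561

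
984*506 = 497904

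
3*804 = 2412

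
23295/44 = 529 + 19/44 = 529.43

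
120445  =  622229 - 501784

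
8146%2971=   2204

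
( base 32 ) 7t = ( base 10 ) 253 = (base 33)7M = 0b11111101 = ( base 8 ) 375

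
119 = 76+43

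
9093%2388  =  1929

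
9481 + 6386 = 15867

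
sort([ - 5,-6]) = [ - 6 , - 5]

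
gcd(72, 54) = 18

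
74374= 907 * 82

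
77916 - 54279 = 23637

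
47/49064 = 47/49064 = 0.00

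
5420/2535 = 1084/507= 2.14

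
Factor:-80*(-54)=2^5*3^3*5^1 = 4320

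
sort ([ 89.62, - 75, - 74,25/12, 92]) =[ - 75,-74, 25/12 , 89.62, 92]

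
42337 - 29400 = 12937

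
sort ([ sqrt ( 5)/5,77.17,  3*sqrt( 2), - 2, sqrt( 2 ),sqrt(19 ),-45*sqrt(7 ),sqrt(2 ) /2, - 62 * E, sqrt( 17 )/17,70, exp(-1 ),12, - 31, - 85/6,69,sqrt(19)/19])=[-62* E,-45*sqrt( 7 ), - 31,  -  85/6, - 2, sqrt(19)/19,sqrt( 17)/17, exp(-1 ),sqrt(5 ) /5,sqrt(2 )/2 , sqrt( 2 ),3 * sqrt( 2 ), sqrt(19) , 12,  69,70,  77.17]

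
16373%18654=16373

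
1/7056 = 1/7056 = 0.00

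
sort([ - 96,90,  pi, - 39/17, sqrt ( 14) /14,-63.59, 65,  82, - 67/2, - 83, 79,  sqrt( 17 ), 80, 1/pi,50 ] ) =[ - 96,- 83, - 63.59, - 67/2, - 39/17, sqrt(14 ) /14, 1/pi,pi  ,  sqrt (17 ),50, 65,  79,80,  82, 90 ]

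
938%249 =191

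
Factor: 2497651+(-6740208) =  - 11^1*23^1*41^1 *409^1 = - 4242557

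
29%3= 2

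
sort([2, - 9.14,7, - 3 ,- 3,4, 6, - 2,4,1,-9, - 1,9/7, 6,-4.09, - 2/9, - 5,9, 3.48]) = [-9.14, - 9,-5, - 4.09, - 3, -3,-2, - 1, - 2/9, 1,  9/7, 2,  3.48 , 4, 4,6, 6,7 , 9 ]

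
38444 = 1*38444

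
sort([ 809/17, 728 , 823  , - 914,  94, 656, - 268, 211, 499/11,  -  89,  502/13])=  [-914,  -  268 ,  -  89, 502/13,  499/11,809/17,94, 211, 656,728 , 823] 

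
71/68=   71/68 = 1.04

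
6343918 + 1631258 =7975176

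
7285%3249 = 787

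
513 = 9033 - 8520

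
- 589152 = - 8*73644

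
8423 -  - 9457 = 17880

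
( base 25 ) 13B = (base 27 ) Q9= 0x2C7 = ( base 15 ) 326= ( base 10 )711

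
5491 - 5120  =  371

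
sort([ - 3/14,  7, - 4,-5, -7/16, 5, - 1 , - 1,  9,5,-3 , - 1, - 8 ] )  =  [ - 8, - 5 , -4, - 3,-1 , - 1, - 1, - 7/16, - 3/14,5,5, 7, 9 ]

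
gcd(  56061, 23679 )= 9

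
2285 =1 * 2285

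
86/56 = 43/28 = 1.54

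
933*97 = 90501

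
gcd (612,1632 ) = 204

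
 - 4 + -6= - 10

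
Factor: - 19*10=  - 190 = - 2^1*5^1*19^1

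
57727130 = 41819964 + 15907166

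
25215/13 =1939 + 8/13  =  1939.62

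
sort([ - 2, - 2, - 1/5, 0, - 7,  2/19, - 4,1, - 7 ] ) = [ - 7, - 7, - 4, - 2, - 2, - 1/5, 0,2/19,1 ]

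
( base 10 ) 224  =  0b11100000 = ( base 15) ee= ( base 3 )22022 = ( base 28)80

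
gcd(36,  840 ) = 12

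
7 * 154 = 1078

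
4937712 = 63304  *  78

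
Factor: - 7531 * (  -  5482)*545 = 2^1*5^1 * 17^1*109^1*443^1*2741^1 = 22500293390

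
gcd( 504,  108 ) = 36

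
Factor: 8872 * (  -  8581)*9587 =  - 729864368984 = - 2^3 * 1109^1*8581^1*9587^1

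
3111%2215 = 896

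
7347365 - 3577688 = 3769677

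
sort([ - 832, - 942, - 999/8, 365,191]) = [ - 942, - 832, - 999/8, 191, 365]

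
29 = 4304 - 4275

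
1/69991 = 1/69991 = 0.00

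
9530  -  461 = 9069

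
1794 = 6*299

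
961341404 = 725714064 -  - 235627340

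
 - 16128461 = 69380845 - 85509306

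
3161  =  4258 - 1097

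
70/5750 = 7/575 = 0.01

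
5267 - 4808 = 459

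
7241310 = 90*80459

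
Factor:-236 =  - 2^2*59^1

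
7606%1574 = 1310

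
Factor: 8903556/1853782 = 2^1*3^2*7^(-1 )*17^(- 1 )* 109^1*2269^1 * 7789^ ( - 1 ) = 4451778/926891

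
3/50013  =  1/16671 =0.00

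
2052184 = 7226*284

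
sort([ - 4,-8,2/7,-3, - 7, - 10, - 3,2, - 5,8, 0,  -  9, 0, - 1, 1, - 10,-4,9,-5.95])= [ - 10, - 10, - 9,-8,-7, - 5.95, - 5, - 4, - 4, - 3,-3 , - 1, 0, 0, 2/7, 1,2, 8 , 9 ] 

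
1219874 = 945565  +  274309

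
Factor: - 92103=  - 3^1 * 11^1* 2791^1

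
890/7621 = 890/7621 =0.12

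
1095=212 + 883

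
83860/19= 4413 + 13/19 = 4413.68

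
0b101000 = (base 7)55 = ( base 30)1a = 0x28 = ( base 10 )40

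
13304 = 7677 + 5627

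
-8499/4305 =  - 2 + 37/1435 = -1.97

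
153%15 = 3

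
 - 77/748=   -  7/68 = - 0.10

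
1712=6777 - 5065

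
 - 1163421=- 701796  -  461625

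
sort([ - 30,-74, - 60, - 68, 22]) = [ - 74, - 68,-60, - 30, 22]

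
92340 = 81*1140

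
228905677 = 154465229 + 74440448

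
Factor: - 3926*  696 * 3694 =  - 10093840224 = -2^5*3^1*13^1*29^1* 151^1*1847^1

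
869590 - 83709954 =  - 82840364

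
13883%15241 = 13883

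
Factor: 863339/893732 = 2^(-2 )*7^(- 1)*59^(  -  1 )*541^ (-1)*787^1*1097^1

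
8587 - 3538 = 5049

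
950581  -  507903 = 442678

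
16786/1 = 16786 = 16786.00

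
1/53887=1/53887 = 0.00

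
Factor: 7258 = 2^1*19^1 * 191^1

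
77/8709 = 77/8709 = 0.01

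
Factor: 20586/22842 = 3^( - 4 )*73^1 =73/81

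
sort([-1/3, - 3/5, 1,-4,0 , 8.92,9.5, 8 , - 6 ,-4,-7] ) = [ - 7,-6, -4, - 4, - 3/5, - 1/3, 0, 1,  8,  8.92,  9.5]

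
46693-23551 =23142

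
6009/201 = 2003/67 = 29.90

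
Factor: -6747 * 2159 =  - 14566773 = - 3^1 * 13^1*17^1  *127^1 * 173^1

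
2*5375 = 10750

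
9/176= 9/176 = 0.05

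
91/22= 91/22 = 4.14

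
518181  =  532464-14283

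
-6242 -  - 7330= 1088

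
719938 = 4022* 179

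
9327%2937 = 516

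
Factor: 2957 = 2957^1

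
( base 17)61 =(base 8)147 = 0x67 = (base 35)2X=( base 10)103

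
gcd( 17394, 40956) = 6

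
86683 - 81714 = 4969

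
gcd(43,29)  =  1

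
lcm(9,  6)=18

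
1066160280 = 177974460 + 888185820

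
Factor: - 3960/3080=-3^2*7^(-1 )   =  - 9/7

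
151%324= 151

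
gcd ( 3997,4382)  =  7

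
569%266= 37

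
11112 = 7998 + 3114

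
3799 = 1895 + 1904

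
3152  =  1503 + 1649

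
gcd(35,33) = 1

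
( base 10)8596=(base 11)6505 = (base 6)103444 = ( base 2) 10000110010100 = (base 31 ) 8t9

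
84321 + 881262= 965583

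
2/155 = 2/155 = 0.01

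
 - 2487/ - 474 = 5 + 39/158 = 5.25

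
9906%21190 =9906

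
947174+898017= 1845191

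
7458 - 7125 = 333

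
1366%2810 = 1366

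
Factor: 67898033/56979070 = 2^(-1)*5^(-1)*7^1*17^( - 1)*47^2*4391^1*335171^( - 1 ) 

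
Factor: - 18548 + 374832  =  356284 = 2^2 * 89071^1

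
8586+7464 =16050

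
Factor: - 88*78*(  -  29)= 199056 = 2^4*3^1*11^1*13^1*29^1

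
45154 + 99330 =144484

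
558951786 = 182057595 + 376894191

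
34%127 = 34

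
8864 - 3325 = 5539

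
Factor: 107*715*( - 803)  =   - 5^1*11^2*13^1*73^1*107^1 = - 61433515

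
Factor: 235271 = 149^1*1579^1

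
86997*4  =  347988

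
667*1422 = 948474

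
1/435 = 1/435 = 0.00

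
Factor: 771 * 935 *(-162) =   -  116783370 =- 2^1*3^5 * 5^1*11^1 * 17^1*257^1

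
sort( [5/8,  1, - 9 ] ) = [ - 9 , 5/8, 1]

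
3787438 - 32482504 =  - 28695066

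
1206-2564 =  -1358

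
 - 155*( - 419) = 64945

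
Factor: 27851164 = 2^2*11^1 *373^1 * 1697^1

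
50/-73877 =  - 1 + 73827/73877 = - 0.00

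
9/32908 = 9/32908 = 0.00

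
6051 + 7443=13494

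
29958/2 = 14979  =  14979.00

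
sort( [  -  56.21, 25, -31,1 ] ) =[ - 56.21,-31,1, 25 ]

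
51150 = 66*775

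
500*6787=3393500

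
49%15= 4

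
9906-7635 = 2271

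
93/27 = 3 + 4/9=3.44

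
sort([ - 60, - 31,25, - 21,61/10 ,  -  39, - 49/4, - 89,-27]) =[  -  89, - 60, - 39, - 31, - 27, - 21, - 49/4,61/10,25] 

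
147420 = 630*234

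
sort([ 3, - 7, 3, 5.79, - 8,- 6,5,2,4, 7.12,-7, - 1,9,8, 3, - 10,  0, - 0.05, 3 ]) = [ -10,-8, - 7,  -  7, - 6, - 1, - 0.05,0,  2,3,3, 3, 3,4,5 , 5.79, 7.12,8 , 9 ]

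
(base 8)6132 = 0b110001011010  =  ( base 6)22350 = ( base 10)3162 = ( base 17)AG0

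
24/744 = 1/31 = 0.03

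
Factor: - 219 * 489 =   -  3^2* 73^1  *  163^1 = -  107091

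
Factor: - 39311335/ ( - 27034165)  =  7^1*17^( - 1)*47^( - 1 )*67^( - 1)*101^( - 1 )*1123181^1 = 7862267/5406833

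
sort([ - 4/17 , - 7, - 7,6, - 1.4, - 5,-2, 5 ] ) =[ - 7, - 7, - 5,  -  2,  -  1.4, - 4/17,5, 6]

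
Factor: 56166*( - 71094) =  - 3993065604 = -  2^2*3^2* 11^1*17^2*23^1*37^1*41^1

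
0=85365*0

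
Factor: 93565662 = 2^1*3^1*3931^1*3967^1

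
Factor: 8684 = 2^2*13^1*167^1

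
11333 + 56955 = 68288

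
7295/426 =17 + 53/426=17.12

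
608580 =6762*90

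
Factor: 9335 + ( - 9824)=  - 3^1 * 163^1 = - 489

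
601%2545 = 601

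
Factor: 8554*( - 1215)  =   - 2^1*3^5*5^1*7^1*13^1*47^1  =  - 10393110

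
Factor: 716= 2^2*  179^1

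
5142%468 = 462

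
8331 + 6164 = 14495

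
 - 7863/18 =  - 437 + 1/6 = -436.83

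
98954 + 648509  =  747463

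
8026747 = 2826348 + 5200399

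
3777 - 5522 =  - 1745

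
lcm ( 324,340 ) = 27540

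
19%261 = 19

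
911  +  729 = 1640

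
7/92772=7/92772 = 0.00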